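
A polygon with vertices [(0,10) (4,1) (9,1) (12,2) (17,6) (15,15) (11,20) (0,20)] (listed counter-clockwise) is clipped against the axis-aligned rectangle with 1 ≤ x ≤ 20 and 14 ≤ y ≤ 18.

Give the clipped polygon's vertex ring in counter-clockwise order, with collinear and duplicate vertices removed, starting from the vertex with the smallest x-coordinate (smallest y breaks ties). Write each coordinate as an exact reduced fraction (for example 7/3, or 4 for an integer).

1. After x ≥ 1: [(1,31/4) (4,1) (9,1) (12,2) (17,6) (15,15) (11,20) (1,20)]
2. After x ≤ 20: [(1,31/4) (4,1) (9,1) (12,2) (17,6) (15,15) (11,20) (1,20)]
3. After y ≥ 14: [(1,14) (137/9,14) (15,15) (11,20) (1,20)]
4. After y ≤ 18: [(1,18) (1,14) (137/9,14) (15,15) (63/5,18)]
5. Canonical ring: [(1,14) (137/9,14) (15,15) (63/5,18) (1,18)]

Clipped polygon: [(1,14) (137/9,14) (15,15) (63/5,18) (1,18)]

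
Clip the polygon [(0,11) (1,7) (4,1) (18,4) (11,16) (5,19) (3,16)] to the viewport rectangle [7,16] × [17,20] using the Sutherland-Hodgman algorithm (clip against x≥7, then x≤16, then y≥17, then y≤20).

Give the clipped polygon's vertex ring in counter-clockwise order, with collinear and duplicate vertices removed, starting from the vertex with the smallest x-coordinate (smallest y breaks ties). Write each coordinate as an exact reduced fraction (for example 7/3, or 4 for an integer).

Clipped polygon: [(7,17) (9,17) (7,18)]

1. After x ≥ 7: [(7,23/14) (18,4) (11,16) (7,18)]
2. After x ≤ 16: [(7,23/14) (16,25/7) (16,52/7) (11,16) (7,18)]
3. After y ≥ 17: [(7,17) (9,17) (7,18)]
4. After y ≤ 20: [(7,17) (9,17) (7,18)]
5. Canonical ring: [(7,17) (9,17) (7,18)]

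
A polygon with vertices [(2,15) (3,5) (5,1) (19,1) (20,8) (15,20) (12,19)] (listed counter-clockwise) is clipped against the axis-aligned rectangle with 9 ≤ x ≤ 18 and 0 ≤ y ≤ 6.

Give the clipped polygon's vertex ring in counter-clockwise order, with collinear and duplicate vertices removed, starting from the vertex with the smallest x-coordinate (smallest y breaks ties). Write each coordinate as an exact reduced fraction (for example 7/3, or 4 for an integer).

Clipped polygon: [(9,1) (18,1) (18,6) (9,6)]

1. After x ≥ 9: [(9,89/5) (9,1) (19,1) (20,8) (15,20) (12,19)]
2. After x ≤ 18: [(9,89/5) (9,1) (18,1) (18,64/5) (15,20) (12,19)]
3. After y ≥ 0: [(9,89/5) (9,1) (18,1) (18,64/5) (15,20) (12,19)]
4. After y ≤ 6: [(9,6) (9,1) (18,1) (18,6)]
5. Canonical ring: [(9,1) (18,1) (18,6) (9,6)]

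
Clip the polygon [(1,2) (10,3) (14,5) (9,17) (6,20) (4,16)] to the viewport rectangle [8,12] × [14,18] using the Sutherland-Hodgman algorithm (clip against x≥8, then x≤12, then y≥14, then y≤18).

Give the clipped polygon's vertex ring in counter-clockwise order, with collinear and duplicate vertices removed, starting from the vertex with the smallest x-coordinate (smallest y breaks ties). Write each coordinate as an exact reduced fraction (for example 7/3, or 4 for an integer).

Clipped polygon: [(8,14) (41/4,14) (9,17) (8,18)]

1. After x ≥ 8: [(8,25/9) (10,3) (14,5) (9,17) (8,18)]
2. After x ≤ 12: [(8,25/9) (10,3) (12,4) (12,49/5) (9,17) (8,18)]
3. After y ≥ 14: [(8,14) (41/4,14) (9,17) (8,18)]
4. After y ≤ 18: [(8,14) (41/4,14) (9,17) (8,18)]
5. Canonical ring: [(8,14) (41/4,14) (9,17) (8,18)]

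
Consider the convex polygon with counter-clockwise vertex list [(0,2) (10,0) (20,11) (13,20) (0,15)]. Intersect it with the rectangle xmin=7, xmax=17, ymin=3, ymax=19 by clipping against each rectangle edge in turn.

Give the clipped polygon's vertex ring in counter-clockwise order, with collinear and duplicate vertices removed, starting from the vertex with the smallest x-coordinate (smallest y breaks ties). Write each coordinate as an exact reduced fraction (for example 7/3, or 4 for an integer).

Clipped polygon: [(7,3) (140/11,3) (17,77/10) (17,104/7) (124/9,19) (52/5,19) (7,230/13)]

1. After x ≥ 7: [(7,3/5) (10,0) (20,11) (13,20) (7,230/13)]
2. After x ≤ 17: [(7,3/5) (10,0) (17,77/10) (17,104/7) (13,20) (7,230/13)]
3. After y ≥ 3: [(7,3) (140/11,3) (17,77/10) (17,104/7) (13,20) (7,230/13)]
4. After y ≤ 19: [(7,3) (140/11,3) (17,77/10) (17,104/7) (124/9,19) (52/5,19) (7,230/13)]
5. Canonical ring: [(7,3) (140/11,3) (17,77/10) (17,104/7) (124/9,19) (52/5,19) (7,230/13)]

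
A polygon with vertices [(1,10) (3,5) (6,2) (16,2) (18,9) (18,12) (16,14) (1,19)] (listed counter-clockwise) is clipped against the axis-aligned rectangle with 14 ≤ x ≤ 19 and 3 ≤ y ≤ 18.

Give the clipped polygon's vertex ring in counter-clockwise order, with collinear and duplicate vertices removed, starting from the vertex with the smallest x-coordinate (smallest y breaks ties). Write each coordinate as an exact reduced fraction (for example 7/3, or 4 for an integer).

1. After x ≥ 14: [(14,2) (16,2) (18,9) (18,12) (16,14) (14,44/3)]
2. After x ≤ 19: [(14,2) (16,2) (18,9) (18,12) (16,14) (14,44/3)]
3. After y ≥ 3: [(14,3) (114/7,3) (18,9) (18,12) (16,14) (14,44/3)]
4. After y ≤ 18: [(14,3) (114/7,3) (18,9) (18,12) (16,14) (14,44/3)]
5. Canonical ring: [(14,3) (114/7,3) (18,9) (18,12) (16,14) (14,44/3)]

Clipped polygon: [(14,3) (114/7,3) (18,9) (18,12) (16,14) (14,44/3)]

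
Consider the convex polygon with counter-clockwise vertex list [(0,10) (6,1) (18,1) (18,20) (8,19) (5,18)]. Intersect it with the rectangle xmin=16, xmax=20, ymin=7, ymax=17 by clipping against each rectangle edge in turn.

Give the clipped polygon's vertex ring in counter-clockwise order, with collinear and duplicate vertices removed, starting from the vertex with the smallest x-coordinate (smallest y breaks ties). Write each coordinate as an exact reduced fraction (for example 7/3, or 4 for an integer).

Clipped polygon: [(16,7) (18,7) (18,17) (16,17)]

1. After x ≥ 16: [(16,1) (18,1) (18,20) (16,99/5)]
2. After x ≤ 20: [(16,1) (18,1) (18,20) (16,99/5)]
3. After y ≥ 7: [(16,7) (18,7) (18,20) (16,99/5)]
4. After y ≤ 17: [(16,17) (16,7) (18,7) (18,17)]
5. Canonical ring: [(16,7) (18,7) (18,17) (16,17)]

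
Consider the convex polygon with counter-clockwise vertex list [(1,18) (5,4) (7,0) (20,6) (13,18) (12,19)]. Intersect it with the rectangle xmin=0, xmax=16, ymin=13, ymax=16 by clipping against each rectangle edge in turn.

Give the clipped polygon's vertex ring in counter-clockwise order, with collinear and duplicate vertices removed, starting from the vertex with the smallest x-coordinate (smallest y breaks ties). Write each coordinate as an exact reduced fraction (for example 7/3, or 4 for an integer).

Clipped polygon: [(11/7,16) (17/7,13) (191/12,13) (85/6,16)]

1. After x ≥ 0: [(1,18) (5,4) (7,0) (20,6) (13,18) (12,19)]
2. After x ≤ 16: [(1,18) (5,4) (7,0) (16,54/13) (16,90/7) (13,18) (12,19)]
3. After y ≥ 13: [(1,18) (17/7,13) (191/12,13) (13,18) (12,19)]
4. After y ≤ 16: [(11/7,16) (17/7,13) (191/12,13) (85/6,16)]
5. Canonical ring: [(11/7,16) (17/7,13) (191/12,13) (85/6,16)]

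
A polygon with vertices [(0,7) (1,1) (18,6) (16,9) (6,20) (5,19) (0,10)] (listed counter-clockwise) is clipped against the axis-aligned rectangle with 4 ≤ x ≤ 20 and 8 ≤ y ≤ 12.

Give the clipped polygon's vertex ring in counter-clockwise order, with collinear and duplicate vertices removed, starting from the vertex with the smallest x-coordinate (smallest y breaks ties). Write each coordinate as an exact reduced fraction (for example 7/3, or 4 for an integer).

Clipped polygon: [(4,8) (50/3,8) (16,9) (146/11,12) (4,12)]

1. After x ≥ 4: [(4,32/17) (18,6) (16,9) (6,20) (5,19) (4,86/5)]
2. After x ≤ 20: [(4,32/17) (18,6) (16,9) (6,20) (5,19) (4,86/5)]
3. After y ≥ 8: [(4,8) (50/3,8) (16,9) (6,20) (5,19) (4,86/5)]
4. After y ≤ 12: [(4,12) (4,8) (50/3,8) (16,9) (146/11,12)]
5. Canonical ring: [(4,8) (50/3,8) (16,9) (146/11,12) (4,12)]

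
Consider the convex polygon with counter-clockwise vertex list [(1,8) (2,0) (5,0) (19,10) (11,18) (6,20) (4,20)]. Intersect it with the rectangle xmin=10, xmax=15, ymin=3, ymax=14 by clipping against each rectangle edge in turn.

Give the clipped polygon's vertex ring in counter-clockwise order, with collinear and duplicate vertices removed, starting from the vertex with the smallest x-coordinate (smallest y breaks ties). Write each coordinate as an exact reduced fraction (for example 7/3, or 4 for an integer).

1. After x ≥ 10: [(10,25/7) (19,10) (11,18) (10,92/5)]
2. After x ≤ 15: [(10,25/7) (15,50/7) (15,14) (11,18) (10,92/5)]
3. After y ≥ 3: [(10,25/7) (15,50/7) (15,14) (11,18) (10,92/5)]
4. After y ≤ 14: [(10,14) (10,25/7) (15,50/7) (15,14) (15,14)]
5. Canonical ring: [(10,25/7) (15,50/7) (15,14) (10,14)]

Clipped polygon: [(10,25/7) (15,50/7) (15,14) (10,14)]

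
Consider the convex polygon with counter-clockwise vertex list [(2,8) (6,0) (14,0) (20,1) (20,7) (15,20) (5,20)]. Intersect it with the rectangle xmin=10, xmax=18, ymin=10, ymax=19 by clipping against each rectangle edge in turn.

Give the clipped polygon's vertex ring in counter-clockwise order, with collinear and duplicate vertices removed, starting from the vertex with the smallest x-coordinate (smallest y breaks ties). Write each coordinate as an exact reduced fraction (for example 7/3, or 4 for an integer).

1. After x ≥ 10: [(10,0) (14,0) (20,1) (20,7) (15,20) (10,20)]
2. After x ≤ 18: [(10,0) (14,0) (18,2/3) (18,61/5) (15,20) (10,20)]
3. After y ≥ 10: [(10,10) (18,10) (18,61/5) (15,20) (10,20)]
4. After y ≤ 19: [(10,19) (10,10) (18,10) (18,61/5) (200/13,19)]
5. Canonical ring: [(10,10) (18,10) (18,61/5) (200/13,19) (10,19)]

Clipped polygon: [(10,10) (18,10) (18,61/5) (200/13,19) (10,19)]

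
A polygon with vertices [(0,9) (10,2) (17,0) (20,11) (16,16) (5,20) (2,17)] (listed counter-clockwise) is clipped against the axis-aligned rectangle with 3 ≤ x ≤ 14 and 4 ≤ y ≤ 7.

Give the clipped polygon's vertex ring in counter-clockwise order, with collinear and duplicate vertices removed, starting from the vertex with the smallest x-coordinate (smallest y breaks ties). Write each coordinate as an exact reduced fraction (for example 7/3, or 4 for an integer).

1. After x ≥ 3: [(3,69/10) (10,2) (17,0) (20,11) (16,16) (5,20) (3,18)]
2. After x ≤ 14: [(3,69/10) (10,2) (14,6/7) (14,184/11) (5,20) (3,18)]
3. After y ≥ 4: [(3,69/10) (50/7,4) (14,4) (14,184/11) (5,20) (3,18)]
4. After y ≤ 7: [(3,7) (3,69/10) (50/7,4) (14,4) (14,7)]
5. Canonical ring: [(3,69/10) (50/7,4) (14,4) (14,7) (3,7)]

Clipped polygon: [(3,69/10) (50/7,4) (14,4) (14,7) (3,7)]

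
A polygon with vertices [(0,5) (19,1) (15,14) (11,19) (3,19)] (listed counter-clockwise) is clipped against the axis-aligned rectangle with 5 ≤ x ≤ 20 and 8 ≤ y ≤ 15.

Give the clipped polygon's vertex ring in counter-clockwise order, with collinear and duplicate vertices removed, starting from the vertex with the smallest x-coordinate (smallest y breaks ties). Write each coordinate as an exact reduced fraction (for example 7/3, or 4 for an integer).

1. After x ≥ 5: [(5,75/19) (19,1) (15,14) (11,19) (5,19)]
2. After x ≤ 20: [(5,75/19) (19,1) (15,14) (11,19) (5,19)]
3. After y ≥ 8: [(5,8) (219/13,8) (15,14) (11,19) (5,19)]
4. After y ≤ 15: [(5,15) (5,8) (219/13,8) (15,14) (71/5,15)]
5. Canonical ring: [(5,8) (219/13,8) (15,14) (71/5,15) (5,15)]

Clipped polygon: [(5,8) (219/13,8) (15,14) (71/5,15) (5,15)]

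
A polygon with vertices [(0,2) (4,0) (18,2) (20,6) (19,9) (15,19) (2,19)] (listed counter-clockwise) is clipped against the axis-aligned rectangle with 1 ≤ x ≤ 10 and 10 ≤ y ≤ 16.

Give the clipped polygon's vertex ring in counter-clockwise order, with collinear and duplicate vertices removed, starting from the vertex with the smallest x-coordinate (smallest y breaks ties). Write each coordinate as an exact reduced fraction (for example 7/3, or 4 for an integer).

Clipped polygon: [(1,10) (10,10) (10,16) (28/17,16) (1,21/2)]

1. After x ≥ 1: [(1,21/2) (1,3/2) (4,0) (18,2) (20,6) (19,9) (15,19) (2,19)]
2. After x ≤ 10: [(1,21/2) (1,3/2) (4,0) (10,6/7) (10,19) (2,19)]
3. After y ≥ 10: [(1,21/2) (1,10) (10,10) (10,19) (2,19)]
4. After y ≤ 16: [(28/17,16) (1,21/2) (1,10) (10,10) (10,16)]
5. Canonical ring: [(1,10) (10,10) (10,16) (28/17,16) (1,21/2)]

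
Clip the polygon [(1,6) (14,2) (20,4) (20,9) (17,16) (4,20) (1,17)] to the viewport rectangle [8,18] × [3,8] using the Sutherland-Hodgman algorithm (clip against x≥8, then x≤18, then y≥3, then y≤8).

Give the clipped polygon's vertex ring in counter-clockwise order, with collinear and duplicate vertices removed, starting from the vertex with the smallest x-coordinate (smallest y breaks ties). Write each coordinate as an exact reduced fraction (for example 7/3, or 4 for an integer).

1. After x ≥ 8: [(8,50/13) (14,2) (20,4) (20,9) (17,16) (8,244/13)]
2. After x ≤ 18: [(8,50/13) (14,2) (18,10/3) (18,41/3) (17,16) (8,244/13)]
3. After y ≥ 3: [(8,50/13) (43/4,3) (17,3) (18,10/3) (18,41/3) (17,16) (8,244/13)]
4. After y ≤ 8: [(8,8) (8,50/13) (43/4,3) (17,3) (18,10/3) (18,8)]
5. Canonical ring: [(8,50/13) (43/4,3) (17,3) (18,10/3) (18,8) (8,8)]

Clipped polygon: [(8,50/13) (43/4,3) (17,3) (18,10/3) (18,8) (8,8)]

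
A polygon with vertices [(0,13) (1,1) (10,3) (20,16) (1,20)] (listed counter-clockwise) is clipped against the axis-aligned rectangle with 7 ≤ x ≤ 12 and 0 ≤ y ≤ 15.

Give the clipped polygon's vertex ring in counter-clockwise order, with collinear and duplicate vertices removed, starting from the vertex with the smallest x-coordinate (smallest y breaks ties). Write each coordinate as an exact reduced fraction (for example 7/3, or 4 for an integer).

1. After x ≥ 7: [(7,7/3) (10,3) (20,16) (7,356/19)]
2. After x ≤ 12: [(7,7/3) (10,3) (12,28/5) (12,336/19) (7,356/19)]
3. After y ≥ 0: [(7,7/3) (10,3) (12,28/5) (12,336/19) (7,356/19)]
4. After y ≤ 15: [(7,15) (7,7/3) (10,3) (12,28/5) (12,15)]
5. Canonical ring: [(7,7/3) (10,3) (12,28/5) (12,15) (7,15)]

Clipped polygon: [(7,7/3) (10,3) (12,28/5) (12,15) (7,15)]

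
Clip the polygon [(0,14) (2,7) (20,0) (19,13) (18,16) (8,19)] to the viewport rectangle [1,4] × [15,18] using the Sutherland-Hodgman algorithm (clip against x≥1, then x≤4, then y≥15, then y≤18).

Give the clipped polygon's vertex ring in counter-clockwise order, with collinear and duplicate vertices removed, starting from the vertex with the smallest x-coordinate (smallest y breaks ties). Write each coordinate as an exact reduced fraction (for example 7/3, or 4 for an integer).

1. After x ≥ 1: [(1,117/8) (1,21/2) (2,7) (20,0) (19,13) (18,16) (8,19)]
2. After x ≤ 4: [(4,33/2) (1,117/8) (1,21/2) (2,7) (4,56/9)]
3. After y ≥ 15: [(4,15) (4,33/2) (8/5,15)]
4. After y ≤ 18: [(4,15) (4,33/2) (8/5,15)]
5. Canonical ring: [(8/5,15) (4,15) (4,33/2)]

Clipped polygon: [(8/5,15) (4,15) (4,33/2)]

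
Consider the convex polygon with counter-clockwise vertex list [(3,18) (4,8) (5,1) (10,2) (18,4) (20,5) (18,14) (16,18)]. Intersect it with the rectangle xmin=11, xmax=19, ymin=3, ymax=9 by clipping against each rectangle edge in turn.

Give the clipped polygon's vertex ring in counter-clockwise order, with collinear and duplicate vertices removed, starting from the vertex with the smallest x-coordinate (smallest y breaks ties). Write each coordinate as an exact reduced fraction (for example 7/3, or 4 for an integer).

Clipped polygon: [(11,3) (14,3) (18,4) (19,9/2) (19,9) (11,9)]

1. After x ≥ 11: [(11,18) (11,9/4) (18,4) (20,5) (18,14) (16,18)]
2. After x ≤ 19: [(11,18) (11,9/4) (18,4) (19,9/2) (19,19/2) (18,14) (16,18)]
3. After y ≥ 3: [(11,18) (11,3) (14,3) (18,4) (19,9/2) (19,19/2) (18,14) (16,18)]
4. After y ≤ 9: [(11,9) (11,3) (14,3) (18,4) (19,9/2) (19,9)]
5. Canonical ring: [(11,3) (14,3) (18,4) (19,9/2) (19,9) (11,9)]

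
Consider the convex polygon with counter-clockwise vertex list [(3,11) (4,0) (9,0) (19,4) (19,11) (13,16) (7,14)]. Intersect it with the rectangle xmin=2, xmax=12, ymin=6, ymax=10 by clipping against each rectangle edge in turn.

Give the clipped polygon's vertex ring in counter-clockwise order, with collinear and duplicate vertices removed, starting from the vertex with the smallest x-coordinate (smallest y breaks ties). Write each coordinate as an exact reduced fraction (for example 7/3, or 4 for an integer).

1. After x ≥ 2: [(3,11) (4,0) (9,0) (19,4) (19,11) (13,16) (7,14)]
2. After x ≤ 12: [(3,11) (4,0) (9,0) (12,6/5) (12,47/3) (7,14)]
3. After y ≥ 6: [(3,11) (38/11,6) (12,6) (12,47/3) (7,14)]
4. After y ≤ 10: [(34/11,10) (38/11,6) (12,6) (12,10)]
5. Canonical ring: [(34/11,10) (38/11,6) (12,6) (12,10)]

Clipped polygon: [(34/11,10) (38/11,6) (12,6) (12,10)]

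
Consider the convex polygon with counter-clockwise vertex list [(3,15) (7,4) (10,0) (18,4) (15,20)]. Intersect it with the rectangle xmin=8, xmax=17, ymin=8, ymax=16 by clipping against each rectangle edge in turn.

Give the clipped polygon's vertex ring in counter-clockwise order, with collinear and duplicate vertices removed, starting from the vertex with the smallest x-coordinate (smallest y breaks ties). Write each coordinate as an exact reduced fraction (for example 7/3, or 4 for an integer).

1. After x ≥ 8: [(8,205/12) (8,8/3) (10,0) (18,4) (15,20)]
2. After x ≤ 17: [(8,205/12) (8,8/3) (10,0) (17,7/2) (17,28/3) (15,20)]
3. After y ≥ 8: [(8,205/12) (8,8) (17,8) (17,28/3) (15,20)]
4. After y ≤ 16: [(8,16) (8,8) (17,8) (17,28/3) (63/4,16)]
5. Canonical ring: [(8,8) (17,8) (17,28/3) (63/4,16) (8,16)]

Clipped polygon: [(8,8) (17,8) (17,28/3) (63/4,16) (8,16)]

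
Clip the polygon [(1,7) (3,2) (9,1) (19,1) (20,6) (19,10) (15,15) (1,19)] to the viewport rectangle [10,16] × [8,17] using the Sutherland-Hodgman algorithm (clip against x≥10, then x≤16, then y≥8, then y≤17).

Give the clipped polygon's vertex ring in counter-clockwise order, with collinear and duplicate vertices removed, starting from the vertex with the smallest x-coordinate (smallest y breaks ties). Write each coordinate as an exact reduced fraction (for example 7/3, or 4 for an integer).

Clipped polygon: [(10,8) (16,8) (16,55/4) (15,15) (10,115/7)]

1. After x ≥ 10: [(10,1) (19,1) (20,6) (19,10) (15,15) (10,115/7)]
2. After x ≤ 16: [(10,1) (16,1) (16,55/4) (15,15) (10,115/7)]
3. After y ≥ 8: [(10,8) (16,8) (16,55/4) (15,15) (10,115/7)]
4. After y ≤ 17: [(10,8) (16,8) (16,55/4) (15,15) (10,115/7)]
5. Canonical ring: [(10,8) (16,8) (16,55/4) (15,15) (10,115/7)]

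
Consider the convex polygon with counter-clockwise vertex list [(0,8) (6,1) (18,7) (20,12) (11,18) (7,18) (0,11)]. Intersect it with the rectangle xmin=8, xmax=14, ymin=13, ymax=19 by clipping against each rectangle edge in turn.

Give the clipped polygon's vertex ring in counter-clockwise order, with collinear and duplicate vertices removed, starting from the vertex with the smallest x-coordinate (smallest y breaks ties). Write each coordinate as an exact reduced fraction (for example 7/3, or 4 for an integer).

Clipped polygon: [(8,13) (14,13) (14,16) (11,18) (8,18)]

1. After x ≥ 8: [(8,2) (18,7) (20,12) (11,18) (8,18)]
2. After x ≤ 14: [(8,2) (14,5) (14,16) (11,18) (8,18)]
3. After y ≥ 13: [(8,13) (14,13) (14,16) (11,18) (8,18)]
4. After y ≤ 19: [(8,13) (14,13) (14,16) (11,18) (8,18)]
5. Canonical ring: [(8,13) (14,13) (14,16) (11,18) (8,18)]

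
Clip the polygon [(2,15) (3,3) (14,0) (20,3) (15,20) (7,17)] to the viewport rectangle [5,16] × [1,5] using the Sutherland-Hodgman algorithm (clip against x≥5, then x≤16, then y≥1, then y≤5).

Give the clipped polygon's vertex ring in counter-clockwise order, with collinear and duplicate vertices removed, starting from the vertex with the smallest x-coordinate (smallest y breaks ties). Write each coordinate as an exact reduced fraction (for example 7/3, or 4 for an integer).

1. After x ≥ 5: [(5,81/5) (5,27/11) (14,0) (20,3) (15,20) (7,17)]
2. After x ≤ 16: [(5,81/5) (5,27/11) (14,0) (16,1) (16,83/5) (15,20) (7,17)]
3. After y ≥ 1: [(5,81/5) (5,27/11) (31/3,1) (16,1) (16,1) (16,83/5) (15,20) (7,17)]
4. After y ≤ 5: [(5,5) (5,27/11) (31/3,1) (16,1) (16,1) (16,5)]
5. Canonical ring: [(5,27/11) (31/3,1) (16,1) (16,5) (5,5)]

Clipped polygon: [(5,27/11) (31/3,1) (16,1) (16,5) (5,5)]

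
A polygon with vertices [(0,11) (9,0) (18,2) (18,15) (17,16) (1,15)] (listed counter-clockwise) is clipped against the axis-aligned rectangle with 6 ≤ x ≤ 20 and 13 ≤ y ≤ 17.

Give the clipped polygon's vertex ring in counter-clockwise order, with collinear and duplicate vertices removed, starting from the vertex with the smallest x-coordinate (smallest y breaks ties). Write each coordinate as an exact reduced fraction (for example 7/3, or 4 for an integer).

Clipped polygon: [(6,13) (18,13) (18,15) (17,16) (6,245/16)]

1. After x ≥ 6: [(6,11/3) (9,0) (18,2) (18,15) (17,16) (6,245/16)]
2. After x ≤ 20: [(6,11/3) (9,0) (18,2) (18,15) (17,16) (6,245/16)]
3. After y ≥ 13: [(6,13) (18,13) (18,15) (17,16) (6,245/16)]
4. After y ≤ 17: [(6,13) (18,13) (18,15) (17,16) (6,245/16)]
5. Canonical ring: [(6,13) (18,13) (18,15) (17,16) (6,245/16)]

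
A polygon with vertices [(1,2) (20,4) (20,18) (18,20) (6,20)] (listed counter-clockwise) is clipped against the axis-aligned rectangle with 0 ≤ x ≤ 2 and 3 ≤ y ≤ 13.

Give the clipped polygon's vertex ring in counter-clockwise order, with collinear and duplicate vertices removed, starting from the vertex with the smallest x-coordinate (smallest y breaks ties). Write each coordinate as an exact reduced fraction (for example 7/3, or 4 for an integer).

Clipped polygon: [(23/18,3) (2,3) (2,28/5)]

1. After x ≥ 0: [(1,2) (20,4) (20,18) (18,20) (6,20)]
2. After x ≤ 2: [(2,28/5) (1,2) (2,40/19)]
3. After y ≥ 3: [(2,3) (2,28/5) (23/18,3)]
4. After y ≤ 13: [(2,3) (2,28/5) (23/18,3)]
5. Canonical ring: [(23/18,3) (2,3) (2,28/5)]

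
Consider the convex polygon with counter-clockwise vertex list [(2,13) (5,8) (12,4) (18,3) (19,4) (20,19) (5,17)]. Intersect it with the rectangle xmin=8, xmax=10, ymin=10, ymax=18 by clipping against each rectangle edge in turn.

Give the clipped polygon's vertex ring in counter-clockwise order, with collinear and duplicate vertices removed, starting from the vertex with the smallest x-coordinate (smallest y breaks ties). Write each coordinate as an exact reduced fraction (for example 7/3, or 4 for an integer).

1. After x ≥ 8: [(8,44/7) (12,4) (18,3) (19,4) (20,19) (8,87/5)]
2. After x ≤ 10: [(8,44/7) (10,36/7) (10,53/3) (8,87/5)]
3. After y ≥ 10: [(8,10) (10,10) (10,53/3) (8,87/5)]
4. After y ≤ 18: [(8,10) (10,10) (10,53/3) (8,87/5)]
5. Canonical ring: [(8,10) (10,10) (10,53/3) (8,87/5)]

Clipped polygon: [(8,10) (10,10) (10,53/3) (8,87/5)]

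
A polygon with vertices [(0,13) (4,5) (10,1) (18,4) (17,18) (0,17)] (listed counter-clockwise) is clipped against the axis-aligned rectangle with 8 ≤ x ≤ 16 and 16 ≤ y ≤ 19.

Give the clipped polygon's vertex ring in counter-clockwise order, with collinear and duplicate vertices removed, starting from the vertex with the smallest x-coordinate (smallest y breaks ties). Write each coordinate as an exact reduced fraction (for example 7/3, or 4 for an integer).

1. After x ≥ 8: [(8,7/3) (10,1) (18,4) (17,18) (8,297/17)]
2. After x ≤ 16: [(8,7/3) (10,1) (16,13/4) (16,305/17) (8,297/17)]
3. After y ≥ 16: [(8,16) (16,16) (16,305/17) (8,297/17)]
4. After y ≤ 19: [(8,16) (16,16) (16,305/17) (8,297/17)]
5. Canonical ring: [(8,16) (16,16) (16,305/17) (8,297/17)]

Clipped polygon: [(8,16) (16,16) (16,305/17) (8,297/17)]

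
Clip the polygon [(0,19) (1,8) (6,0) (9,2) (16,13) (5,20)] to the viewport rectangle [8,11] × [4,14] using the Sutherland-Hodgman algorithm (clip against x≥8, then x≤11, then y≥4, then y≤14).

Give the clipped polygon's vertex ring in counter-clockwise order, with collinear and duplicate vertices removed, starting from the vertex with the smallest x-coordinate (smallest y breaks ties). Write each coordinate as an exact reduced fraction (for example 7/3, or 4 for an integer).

1. After x ≥ 8: [(8,4/3) (9,2) (16,13) (8,199/11)]
2. After x ≤ 11: [(8,4/3) (9,2) (11,36/7) (11,178/11) (8,199/11)]
3. After y ≥ 4: [(8,4) (113/11,4) (11,36/7) (11,178/11) (8,199/11)]
4. After y ≤ 14: [(8,14) (8,4) (113/11,4) (11,36/7) (11,14)]
5. Canonical ring: [(8,4) (113/11,4) (11,36/7) (11,14) (8,14)]

Clipped polygon: [(8,4) (113/11,4) (11,36/7) (11,14) (8,14)]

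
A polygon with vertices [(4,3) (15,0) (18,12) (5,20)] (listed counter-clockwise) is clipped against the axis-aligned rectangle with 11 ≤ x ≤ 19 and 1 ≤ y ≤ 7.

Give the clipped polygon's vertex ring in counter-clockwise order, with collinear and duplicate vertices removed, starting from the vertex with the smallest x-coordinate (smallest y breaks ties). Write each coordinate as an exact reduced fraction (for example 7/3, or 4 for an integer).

Clipped polygon: [(11,12/11) (34/3,1) (61/4,1) (67/4,7) (11,7)]

1. After x ≥ 11: [(11,12/11) (15,0) (18,12) (11,212/13)]
2. After x ≤ 19: [(11,12/11) (15,0) (18,12) (11,212/13)]
3. After y ≥ 1: [(11,12/11) (34/3,1) (61/4,1) (18,12) (11,212/13)]
4. After y ≤ 7: [(11,7) (11,12/11) (34/3,1) (61/4,1) (67/4,7)]
5. Canonical ring: [(11,12/11) (34/3,1) (61/4,1) (67/4,7) (11,7)]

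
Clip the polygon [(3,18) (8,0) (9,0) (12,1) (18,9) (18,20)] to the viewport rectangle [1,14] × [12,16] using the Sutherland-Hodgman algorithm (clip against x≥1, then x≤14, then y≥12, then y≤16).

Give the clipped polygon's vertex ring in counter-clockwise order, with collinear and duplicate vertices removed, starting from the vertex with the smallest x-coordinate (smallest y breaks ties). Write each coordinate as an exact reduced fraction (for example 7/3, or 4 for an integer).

Clipped polygon: [(32/9,16) (14/3,12) (14,12) (14,16)]

1. After x ≥ 1: [(3,18) (8,0) (9,0) (12,1) (18,9) (18,20)]
2. After x ≤ 14: [(14,292/15) (3,18) (8,0) (9,0) (12,1) (14,11/3)]
3. After y ≥ 12: [(14,12) (14,292/15) (3,18) (14/3,12)]
4. After y ≤ 16: [(14,12) (14,16) (32/9,16) (14/3,12)]
5. Canonical ring: [(32/9,16) (14/3,12) (14,12) (14,16)]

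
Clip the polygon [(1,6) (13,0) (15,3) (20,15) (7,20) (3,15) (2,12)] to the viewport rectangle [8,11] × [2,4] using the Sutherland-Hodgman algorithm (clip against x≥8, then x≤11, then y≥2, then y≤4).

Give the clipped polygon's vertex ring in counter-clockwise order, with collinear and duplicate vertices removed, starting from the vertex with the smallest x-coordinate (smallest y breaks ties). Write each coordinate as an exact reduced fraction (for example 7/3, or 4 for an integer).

Clipped polygon: [(8,5/2) (9,2) (11,2) (11,4) (8,4)]

1. After x ≥ 8: [(8,5/2) (13,0) (15,3) (20,15) (8,255/13)]
2. After x ≤ 11: [(8,5/2) (11,1) (11,240/13) (8,255/13)]
3. After y ≥ 2: [(8,5/2) (9,2) (11,2) (11,240/13) (8,255/13)]
4. After y ≤ 4: [(8,4) (8,5/2) (9,2) (11,2) (11,4)]
5. Canonical ring: [(8,5/2) (9,2) (11,2) (11,4) (8,4)]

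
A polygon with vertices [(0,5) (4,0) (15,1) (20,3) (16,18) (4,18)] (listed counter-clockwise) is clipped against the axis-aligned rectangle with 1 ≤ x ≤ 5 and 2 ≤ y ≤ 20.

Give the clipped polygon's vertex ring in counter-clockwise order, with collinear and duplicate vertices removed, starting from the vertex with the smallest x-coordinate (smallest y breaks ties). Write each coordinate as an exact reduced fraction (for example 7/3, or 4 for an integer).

Clipped polygon: [(1,15/4) (12/5,2) (5,2) (5,18) (4,18) (1,33/4)]

1. After x ≥ 1: [(1,33/4) (1,15/4) (4,0) (15,1) (20,3) (16,18) (4,18)]
2. After x ≤ 5: [(1,33/4) (1,15/4) (4,0) (5,1/11) (5,18) (4,18)]
3. After y ≥ 2: [(1,33/4) (1,15/4) (12/5,2) (5,2) (5,18) (4,18)]
4. After y ≤ 20: [(1,33/4) (1,15/4) (12/5,2) (5,2) (5,18) (4,18)]
5. Canonical ring: [(1,15/4) (12/5,2) (5,2) (5,18) (4,18) (1,33/4)]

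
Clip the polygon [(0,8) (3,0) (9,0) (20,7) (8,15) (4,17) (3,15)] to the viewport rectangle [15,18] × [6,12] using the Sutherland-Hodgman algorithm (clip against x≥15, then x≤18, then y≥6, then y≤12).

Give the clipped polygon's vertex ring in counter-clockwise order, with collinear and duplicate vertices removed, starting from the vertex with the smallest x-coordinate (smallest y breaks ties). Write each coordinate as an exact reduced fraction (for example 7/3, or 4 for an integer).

1. After x ≥ 15: [(15,42/11) (20,7) (15,31/3)]
2. After x ≤ 18: [(15,42/11) (18,63/11) (18,25/3) (15,31/3)]
3. After y ≥ 6: [(15,6) (18,6) (18,25/3) (15,31/3)]
4. After y ≤ 12: [(15,6) (18,6) (18,25/3) (15,31/3)]
5. Canonical ring: [(15,6) (18,6) (18,25/3) (15,31/3)]

Clipped polygon: [(15,6) (18,6) (18,25/3) (15,31/3)]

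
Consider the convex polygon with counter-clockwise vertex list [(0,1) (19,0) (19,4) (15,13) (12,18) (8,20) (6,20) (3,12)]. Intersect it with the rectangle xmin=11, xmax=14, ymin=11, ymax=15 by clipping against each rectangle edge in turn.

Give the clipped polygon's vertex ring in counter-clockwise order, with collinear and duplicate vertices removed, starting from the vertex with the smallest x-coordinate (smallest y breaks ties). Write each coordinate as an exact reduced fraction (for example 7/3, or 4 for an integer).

1. After x ≥ 11: [(11,8/19) (19,0) (19,4) (15,13) (12,18) (11,37/2)]
2. After x ≤ 14: [(11,8/19) (14,5/19) (14,44/3) (12,18) (11,37/2)]
3. After y ≥ 11: [(11,11) (14,11) (14,44/3) (12,18) (11,37/2)]
4. After y ≤ 15: [(11,15) (11,11) (14,11) (14,44/3) (69/5,15)]
5. Canonical ring: [(11,11) (14,11) (14,44/3) (69/5,15) (11,15)]

Clipped polygon: [(11,11) (14,11) (14,44/3) (69/5,15) (11,15)]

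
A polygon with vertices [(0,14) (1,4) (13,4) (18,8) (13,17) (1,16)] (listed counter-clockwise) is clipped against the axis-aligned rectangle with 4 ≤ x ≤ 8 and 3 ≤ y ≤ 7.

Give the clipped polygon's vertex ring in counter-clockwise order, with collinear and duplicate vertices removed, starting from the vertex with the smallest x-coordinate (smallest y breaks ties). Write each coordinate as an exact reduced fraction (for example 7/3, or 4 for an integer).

1. After x ≥ 4: [(4,4) (13,4) (18,8) (13,17) (4,65/4)]
2. After x ≤ 8: [(4,4) (8,4) (8,199/12) (4,65/4)]
3. After y ≥ 3: [(4,4) (8,4) (8,199/12) (4,65/4)]
4. After y ≤ 7: [(4,7) (4,4) (8,4) (8,7)]
5. Canonical ring: [(4,4) (8,4) (8,7) (4,7)]

Clipped polygon: [(4,4) (8,4) (8,7) (4,7)]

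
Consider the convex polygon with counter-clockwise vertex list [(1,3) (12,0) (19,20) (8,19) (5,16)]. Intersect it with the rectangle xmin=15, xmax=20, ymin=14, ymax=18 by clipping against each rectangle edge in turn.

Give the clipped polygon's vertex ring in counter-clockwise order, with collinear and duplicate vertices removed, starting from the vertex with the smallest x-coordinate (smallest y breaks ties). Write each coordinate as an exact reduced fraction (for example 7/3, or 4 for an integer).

Clipped polygon: [(15,14) (169/10,14) (183/10,18) (15,18)]

1. After x ≥ 15: [(15,60/7) (19,20) (15,216/11)]
2. After x ≤ 20: [(15,60/7) (19,20) (15,216/11)]
3. After y ≥ 14: [(15,14) (169/10,14) (19,20) (15,216/11)]
4. After y ≤ 18: [(15,18) (15,14) (169/10,14) (183/10,18)]
5. Canonical ring: [(15,14) (169/10,14) (183/10,18) (15,18)]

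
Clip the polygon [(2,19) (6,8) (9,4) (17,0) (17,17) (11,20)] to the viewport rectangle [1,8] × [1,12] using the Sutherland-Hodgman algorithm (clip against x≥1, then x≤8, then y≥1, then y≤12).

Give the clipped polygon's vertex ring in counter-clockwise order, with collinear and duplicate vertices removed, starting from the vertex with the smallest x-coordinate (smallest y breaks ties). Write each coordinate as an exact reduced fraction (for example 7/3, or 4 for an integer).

1. After x ≥ 1: [(2,19) (6,8) (9,4) (17,0) (17,17) (11,20)]
2. After x ≤ 8: [(8,59/3) (2,19) (6,8) (8,16/3)]
3. After y ≥ 1: [(8,59/3) (2,19) (6,8) (8,16/3)]
4. After y ≤ 12: [(8,12) (50/11,12) (6,8) (8,16/3)]
5. Canonical ring: [(50/11,12) (6,8) (8,16/3) (8,12)]

Clipped polygon: [(50/11,12) (6,8) (8,16/3) (8,12)]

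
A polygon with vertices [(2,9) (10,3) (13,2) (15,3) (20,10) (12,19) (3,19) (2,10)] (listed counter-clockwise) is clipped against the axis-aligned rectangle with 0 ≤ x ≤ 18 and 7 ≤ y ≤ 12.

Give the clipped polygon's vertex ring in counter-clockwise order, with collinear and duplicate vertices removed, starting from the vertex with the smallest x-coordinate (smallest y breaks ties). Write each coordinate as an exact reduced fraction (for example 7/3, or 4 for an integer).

Clipped polygon: [(2,9) (14/3,7) (125/7,7) (18,36/5) (18,12) (20/9,12) (2,10)]

1. After x ≥ 0: [(2,9) (10,3) (13,2) (15,3) (20,10) (12,19) (3,19) (2,10)]
2. After x ≤ 18: [(2,9) (10,3) (13,2) (15,3) (18,36/5) (18,49/4) (12,19) (3,19) (2,10)]
3. After y ≥ 7: [(2,9) (14/3,7) (125/7,7) (18,36/5) (18,49/4) (12,19) (3,19) (2,10)]
4. After y ≤ 12: [(2,9) (14/3,7) (125/7,7) (18,36/5) (18,12) (20/9,12) (2,10)]
5. Canonical ring: [(2,9) (14/3,7) (125/7,7) (18,36/5) (18,12) (20/9,12) (2,10)]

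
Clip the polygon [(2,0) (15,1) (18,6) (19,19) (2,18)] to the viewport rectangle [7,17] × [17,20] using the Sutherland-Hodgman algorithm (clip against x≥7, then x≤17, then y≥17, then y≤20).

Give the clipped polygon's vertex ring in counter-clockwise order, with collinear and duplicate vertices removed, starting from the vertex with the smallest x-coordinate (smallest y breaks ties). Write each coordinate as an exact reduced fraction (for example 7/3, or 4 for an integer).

1. After x ≥ 7: [(7,5/13) (15,1) (18,6) (19,19) (7,311/17)]
2. After x ≤ 17: [(7,5/13) (15,1) (17,13/3) (17,321/17) (7,311/17)]
3. After y ≥ 17: [(7,17) (17,17) (17,321/17) (7,311/17)]
4. After y ≤ 20: [(7,17) (17,17) (17,321/17) (7,311/17)]
5. Canonical ring: [(7,17) (17,17) (17,321/17) (7,311/17)]

Clipped polygon: [(7,17) (17,17) (17,321/17) (7,311/17)]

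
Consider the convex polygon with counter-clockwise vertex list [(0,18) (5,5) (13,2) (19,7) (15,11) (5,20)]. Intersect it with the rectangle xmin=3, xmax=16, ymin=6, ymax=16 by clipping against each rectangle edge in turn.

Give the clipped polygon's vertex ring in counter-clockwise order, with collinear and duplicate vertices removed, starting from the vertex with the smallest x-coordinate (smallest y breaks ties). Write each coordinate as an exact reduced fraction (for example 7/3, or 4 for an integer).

Clipped polygon: [(3,51/5) (60/13,6) (16,6) (16,10) (15,11) (85/9,16) (3,16)]

1. After x ≥ 3: [(3,96/5) (3,51/5) (5,5) (13,2) (19,7) (15,11) (5,20)]
2. After x ≤ 16: [(3,96/5) (3,51/5) (5,5) (13,2) (16,9/2) (16,10) (15,11) (5,20)]
3. After y ≥ 6: [(3,96/5) (3,51/5) (60/13,6) (16,6) (16,10) (15,11) (5,20)]
4. After y ≤ 16: [(3,16) (3,51/5) (60/13,6) (16,6) (16,10) (15,11) (85/9,16)]
5. Canonical ring: [(3,51/5) (60/13,6) (16,6) (16,10) (15,11) (85/9,16) (3,16)]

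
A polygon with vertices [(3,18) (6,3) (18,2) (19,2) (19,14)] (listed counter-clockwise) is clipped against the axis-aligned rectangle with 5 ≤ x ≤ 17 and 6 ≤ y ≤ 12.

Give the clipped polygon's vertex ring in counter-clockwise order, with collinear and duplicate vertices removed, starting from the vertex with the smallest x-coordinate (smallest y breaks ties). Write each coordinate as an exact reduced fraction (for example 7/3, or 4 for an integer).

Clipped polygon: [(5,8) (27/5,6) (17,6) (17,12) (5,12)]

1. After x ≥ 5: [(5,35/2) (5,8) (6,3) (18,2) (19,2) (19,14)]
2. After x ≤ 17: [(17,29/2) (5,35/2) (5,8) (6,3) (17,25/12)]
3. After y ≥ 6: [(17,6) (17,29/2) (5,35/2) (5,8) (27/5,6)]
4. After y ≤ 12: [(17,6) (17,12) (5,12) (5,8) (27/5,6)]
5. Canonical ring: [(5,8) (27/5,6) (17,6) (17,12) (5,12)]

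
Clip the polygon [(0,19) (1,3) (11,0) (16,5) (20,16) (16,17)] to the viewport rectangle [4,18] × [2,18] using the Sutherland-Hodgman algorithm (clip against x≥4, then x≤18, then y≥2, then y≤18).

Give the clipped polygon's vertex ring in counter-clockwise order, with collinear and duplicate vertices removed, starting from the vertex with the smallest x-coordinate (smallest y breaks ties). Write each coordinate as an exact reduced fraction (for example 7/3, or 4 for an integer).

1. After x ≥ 4: [(4,37/2) (4,21/10) (11,0) (16,5) (20,16) (16,17)]
2. After x ≤ 18: [(4,37/2) (4,21/10) (11,0) (16,5) (18,21/2) (18,33/2) (16,17)]
3. After y ≥ 2: [(4,37/2) (4,21/10) (13/3,2) (13,2) (16,5) (18,21/2) (18,33/2) (16,17)]
4. After y ≤ 18: [(8,18) (4,18) (4,21/10) (13/3,2) (13,2) (16,5) (18,21/2) (18,33/2) (16,17)]
5. Canonical ring: [(4,21/10) (13/3,2) (13,2) (16,5) (18,21/2) (18,33/2) (16,17) (8,18) (4,18)]

Clipped polygon: [(4,21/10) (13/3,2) (13,2) (16,5) (18,21/2) (18,33/2) (16,17) (8,18) (4,18)]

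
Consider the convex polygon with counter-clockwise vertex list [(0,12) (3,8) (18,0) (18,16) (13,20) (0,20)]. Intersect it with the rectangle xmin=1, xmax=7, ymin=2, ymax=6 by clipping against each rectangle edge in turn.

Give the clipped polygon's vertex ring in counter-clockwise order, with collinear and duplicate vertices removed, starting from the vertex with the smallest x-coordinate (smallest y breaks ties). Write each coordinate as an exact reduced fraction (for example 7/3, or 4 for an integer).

1. After x ≥ 1: [(1,32/3) (3,8) (18,0) (18,16) (13,20) (1,20)]
2. After x ≤ 7: [(1,32/3) (3,8) (7,88/15) (7,20) (1,20)]
3. After y ≥ 2: [(1,32/3) (3,8) (7,88/15) (7,20) (1,20)]
4. After y ≤ 6: [(27/4,6) (7,88/15) (7,6)]
5. Canonical ring: [(27/4,6) (7,88/15) (7,6)]

Clipped polygon: [(27/4,6) (7,88/15) (7,6)]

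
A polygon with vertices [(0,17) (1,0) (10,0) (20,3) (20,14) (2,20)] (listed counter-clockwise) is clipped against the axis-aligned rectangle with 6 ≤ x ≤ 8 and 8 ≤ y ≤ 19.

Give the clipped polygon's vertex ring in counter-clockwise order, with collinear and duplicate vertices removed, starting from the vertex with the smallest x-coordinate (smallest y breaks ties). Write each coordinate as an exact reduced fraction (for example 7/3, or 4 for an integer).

1. After x ≥ 6: [(6,0) (10,0) (20,3) (20,14) (6,56/3)]
2. After x ≤ 8: [(6,0) (8,0) (8,18) (6,56/3)]
3. After y ≥ 8: [(6,8) (8,8) (8,18) (6,56/3)]
4. After y ≤ 19: [(6,8) (8,8) (8,18) (6,56/3)]
5. Canonical ring: [(6,8) (8,8) (8,18) (6,56/3)]

Clipped polygon: [(6,8) (8,8) (8,18) (6,56/3)]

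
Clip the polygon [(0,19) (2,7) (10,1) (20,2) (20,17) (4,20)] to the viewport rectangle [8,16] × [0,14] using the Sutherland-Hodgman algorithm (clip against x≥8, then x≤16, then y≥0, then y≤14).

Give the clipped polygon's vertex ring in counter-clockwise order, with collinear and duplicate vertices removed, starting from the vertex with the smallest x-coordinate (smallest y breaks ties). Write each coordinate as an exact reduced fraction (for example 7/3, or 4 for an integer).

1. After x ≥ 8: [(8,5/2) (10,1) (20,2) (20,17) (8,77/4)]
2. After x ≤ 16: [(8,5/2) (10,1) (16,8/5) (16,71/4) (8,77/4)]
3. After y ≥ 0: [(8,5/2) (10,1) (16,8/5) (16,71/4) (8,77/4)]
4. After y ≤ 14: [(8,14) (8,5/2) (10,1) (16,8/5) (16,14)]
5. Canonical ring: [(8,5/2) (10,1) (16,8/5) (16,14) (8,14)]

Clipped polygon: [(8,5/2) (10,1) (16,8/5) (16,14) (8,14)]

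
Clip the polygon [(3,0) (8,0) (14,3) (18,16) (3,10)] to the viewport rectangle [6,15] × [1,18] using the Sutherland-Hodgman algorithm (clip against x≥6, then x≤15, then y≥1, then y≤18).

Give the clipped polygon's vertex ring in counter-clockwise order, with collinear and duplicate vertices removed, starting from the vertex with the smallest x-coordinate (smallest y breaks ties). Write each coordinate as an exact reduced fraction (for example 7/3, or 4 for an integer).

1. After x ≥ 6: [(6,0) (8,0) (14,3) (18,16) (6,56/5)]
2. After x ≤ 15: [(6,0) (8,0) (14,3) (15,25/4) (15,74/5) (6,56/5)]
3. After y ≥ 1: [(6,1) (10,1) (14,3) (15,25/4) (15,74/5) (6,56/5)]
4. After y ≤ 18: [(6,1) (10,1) (14,3) (15,25/4) (15,74/5) (6,56/5)]
5. Canonical ring: [(6,1) (10,1) (14,3) (15,25/4) (15,74/5) (6,56/5)]

Clipped polygon: [(6,1) (10,1) (14,3) (15,25/4) (15,74/5) (6,56/5)]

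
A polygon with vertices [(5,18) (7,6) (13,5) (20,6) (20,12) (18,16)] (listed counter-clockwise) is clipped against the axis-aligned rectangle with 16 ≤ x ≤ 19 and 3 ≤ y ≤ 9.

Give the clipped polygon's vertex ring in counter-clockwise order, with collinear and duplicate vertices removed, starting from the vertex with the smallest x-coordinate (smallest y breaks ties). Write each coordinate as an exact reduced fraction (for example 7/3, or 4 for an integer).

1. After x ≥ 16: [(16,212/13) (16,38/7) (20,6) (20,12) (18,16)]
2. After x ≤ 19: [(16,212/13) (16,38/7) (19,41/7) (19,14) (18,16)]
3. After y ≥ 3: [(16,212/13) (16,38/7) (19,41/7) (19,14) (18,16)]
4. After y ≤ 9: [(16,9) (16,38/7) (19,41/7) (19,9)]
5. Canonical ring: [(16,38/7) (19,41/7) (19,9) (16,9)]

Clipped polygon: [(16,38/7) (19,41/7) (19,9) (16,9)]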